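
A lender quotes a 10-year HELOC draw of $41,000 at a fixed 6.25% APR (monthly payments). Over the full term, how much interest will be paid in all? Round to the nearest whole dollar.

Monthly rate = 6.25%/12 = 0.0052083; payment = 41,000 × 0.0052083 / (1 − (1+0.0052083)^−120) = $460.35.
Total paid = 120 × $460.35 = $55,242.00; interest = $55,242.00 − $41,000 = $14,242.00.

$14,242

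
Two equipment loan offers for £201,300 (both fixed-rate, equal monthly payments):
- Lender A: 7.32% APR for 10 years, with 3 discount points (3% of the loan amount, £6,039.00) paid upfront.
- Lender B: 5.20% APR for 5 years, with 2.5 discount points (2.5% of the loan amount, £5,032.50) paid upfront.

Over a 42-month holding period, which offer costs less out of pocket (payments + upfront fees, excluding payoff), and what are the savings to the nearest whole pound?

Lender A: monthly rate = 7.32%/12 = 0.0061000; payment = 201,300 × 0.0061000 / (1 − (1+0.0061000)^−120) = £2,370.60.
Lender B: monthly rate = 5.2%/12 = 0.0043333; payment = 201,300 × 0.0043333 / (1 − (1+0.0043333)^−60) = £3,817.25.
Over 42 months: Lender A costs 42 × £2,370.60 + £6,039.00 = £105,604.20; Lender B costs 42 × £3,817.25 + £5,032.50 = £165,357.00.
Lender A is cheaper by £165,357.00 − £105,604.20 = £59,752.80.

Lender A by £59,753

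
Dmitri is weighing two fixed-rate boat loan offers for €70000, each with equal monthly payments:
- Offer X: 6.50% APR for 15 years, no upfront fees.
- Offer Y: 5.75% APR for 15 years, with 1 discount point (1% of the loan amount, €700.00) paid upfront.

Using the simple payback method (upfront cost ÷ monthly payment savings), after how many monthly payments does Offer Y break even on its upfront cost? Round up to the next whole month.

Offer X: monthly rate = 6.5%/12 = 0.0054167; payment = 70,000 × 0.0054167 / (1 − (1+0.0054167)^−180) = €609.78.
Offer Y: monthly rate = 5.75%/12 = 0.0047917; payment = 70,000 × 0.0047917 / (1 − (1+0.0047917)^−180) = €581.29.
Monthly savings = €609.78 − €581.29 = €28.49.
Break-even = €700.00 / €28.49 = 24.57 → 25 months.

25 months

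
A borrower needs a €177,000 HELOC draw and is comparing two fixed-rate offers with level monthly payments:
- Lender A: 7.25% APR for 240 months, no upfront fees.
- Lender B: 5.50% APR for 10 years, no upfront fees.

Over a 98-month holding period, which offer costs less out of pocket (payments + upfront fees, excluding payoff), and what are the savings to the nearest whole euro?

Lender A by €51,151

Lender A: monthly rate = 7.25%/12 = 0.0060417; payment = 177,000 × 0.0060417 / (1 − (1+0.0060417)^−240) = €1,398.97.
Lender B: monthly rate = 5.5%/12 = 0.0045833; payment = 177,000 × 0.0045833 / (1 − (1+0.0045833)^−120) = €1,920.92.
Over 98 months: Lender A costs 98 × €1,398.97 = €137,099.06; Lender B costs 98 × €1,920.92 = €188,250.16.
Lender A is cheaper by €188,250.16 − €137,099.06 = €51,151.10.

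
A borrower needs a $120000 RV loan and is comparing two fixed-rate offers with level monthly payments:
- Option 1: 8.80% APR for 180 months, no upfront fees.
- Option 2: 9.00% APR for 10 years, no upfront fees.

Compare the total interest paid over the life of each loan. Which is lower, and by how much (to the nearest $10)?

Option 1: at 8.80% the monthly rate is 0.0073333, so the payment is 120,000 × 0.0073333 / (1 − 1.0073333^−180) = $1,202.88.
Total interest on Option 1 = 180 × $1,202.88 − $120,000 = $96,518.40.
Option 2: monthly rate = 9%/12 = 0.0075000; payment = 120,000 × 0.0075000 / (1 − (1+0.0075000)^−120) = $1,520.11.
Total interest on Option 2 = 120 × $1,520.11 − $120,000 = $62,413.20.
Option 2 is lower by $34,105.20.

Option 2 by $34,110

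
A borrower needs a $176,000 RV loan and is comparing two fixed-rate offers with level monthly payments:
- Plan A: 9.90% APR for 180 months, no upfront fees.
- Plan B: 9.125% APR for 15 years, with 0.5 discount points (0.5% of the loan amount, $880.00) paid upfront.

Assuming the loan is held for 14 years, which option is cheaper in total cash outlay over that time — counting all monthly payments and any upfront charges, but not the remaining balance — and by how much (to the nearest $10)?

Plan A: monthly rate = 9.9%/12 = 0.0082500; payment = 176,000 × 0.0082500 / (1 − (1+0.0082500)^−180) = $1,880.55.
Plan B: monthly rate = 9.125%/12 = 0.0076042; payment = 176,000 × 0.0076042 / (1 − (1+0.0076042)^−180) = $1,798.22.
Over 168 months: Plan A costs 168 × $1,880.55 = $315,932.40; Plan B costs 168 × $1,798.22 + $880.00 = $302,980.96.
Plan B is cheaper by $315,932.40 − $302,980.96 = $12,951.44.

Plan B by $12,950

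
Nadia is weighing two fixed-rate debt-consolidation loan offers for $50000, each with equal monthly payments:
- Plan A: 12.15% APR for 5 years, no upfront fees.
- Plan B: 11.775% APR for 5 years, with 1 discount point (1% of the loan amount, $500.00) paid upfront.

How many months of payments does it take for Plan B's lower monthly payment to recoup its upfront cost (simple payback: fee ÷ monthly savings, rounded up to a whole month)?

53 months

Plan A: at 12.15% the monthly rate is 0.0101250, so the payment is 50,000 × 0.0101250 / (1 − 1.0101250^−60) = $1,116.02.
Plan B: monthly rate = 11.775%/12 = 0.0098125; payment = 50,000 × 0.0098125 / (1 − (1+0.0098125)^−60) = $1,106.55.
Monthly savings = $1,116.02 − $1,106.55 = $9.47.
Break-even = $500.00 / $9.47 = 52.80 → 53 months.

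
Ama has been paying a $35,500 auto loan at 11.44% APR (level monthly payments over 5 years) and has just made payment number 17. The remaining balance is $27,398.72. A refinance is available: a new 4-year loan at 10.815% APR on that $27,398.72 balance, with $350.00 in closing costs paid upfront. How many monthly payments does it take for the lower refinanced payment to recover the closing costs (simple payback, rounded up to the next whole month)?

Current payment = 35,500 × 11.44%/12 / (1 − (1+0.0095333)^−60) = $779.67.
Refinanced payment = 27,398.72 × 0.0090125 / (1 − (1+0.0090125)^−48) = $705.68.
Monthly savings = $779.67 − $705.68 = $73.99.
Break-even = $350.00 / $73.99 = 4.73 → 5 months.

5 months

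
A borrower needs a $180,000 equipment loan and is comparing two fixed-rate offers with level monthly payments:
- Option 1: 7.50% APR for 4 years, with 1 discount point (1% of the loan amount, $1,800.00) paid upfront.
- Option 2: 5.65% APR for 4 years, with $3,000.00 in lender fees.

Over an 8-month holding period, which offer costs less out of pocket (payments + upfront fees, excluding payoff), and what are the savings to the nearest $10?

Option 1: monthly rate = 7.5%/12 = 0.0062500; payment = 180,000 × 0.0062500 / (1 − (1+0.0062500)^−48) = $4,352.20.
Option 2: monthly rate = 5.65%/12 = 0.0047083; payment = 180,000 × 0.0047083 / (1 − (1+0.0047083)^−48) = $4,198.48.
Over 8 months: Option 1 costs 8 × $4,352.20 + $1,800.00 = $36,617.60; Option 2 costs 8 × $4,198.48 + $3,000.00 = $36,587.84.
Option 2 is cheaper by $36,617.60 − $36,587.84 = $29.76.

Option 2 by $30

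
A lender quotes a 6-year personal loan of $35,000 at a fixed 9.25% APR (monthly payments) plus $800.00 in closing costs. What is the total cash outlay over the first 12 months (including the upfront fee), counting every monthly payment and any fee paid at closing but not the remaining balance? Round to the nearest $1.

At 9.25% the monthly rate is 0.0077083, so the payment is 35,000 × 0.0077083 / (1 − 1.0077083^−72) = $635.25.
Total outlay = 12 × $635.25 + $800.00 = $8,423.00.

$8,423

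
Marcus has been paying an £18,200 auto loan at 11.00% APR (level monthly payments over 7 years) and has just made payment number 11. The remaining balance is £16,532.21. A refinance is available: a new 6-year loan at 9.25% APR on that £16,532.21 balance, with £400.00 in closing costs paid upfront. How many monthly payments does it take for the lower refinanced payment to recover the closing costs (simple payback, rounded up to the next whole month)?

Current payment = 18,200 × 11%/12 / (1 − (1+0.0091667)^−84) = £311.63.
Refinanced payment = 16,532.21 × 0.0077083 / (1 − (1+0.0077083)^−72) = £300.06.
Monthly savings = £311.63 − £300.06 = £11.57.
Break-even = £400.00 / £11.57 = 34.57 → 35 months.

35 months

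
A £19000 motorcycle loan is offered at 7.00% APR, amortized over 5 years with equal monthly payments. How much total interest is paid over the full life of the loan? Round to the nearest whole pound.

£3,573

At 7.00% the monthly rate is 0.0058333, so the payment is 19,000 × 0.0058333 / (1 − 1.0058333^−60) = £376.22.
Total paid = 60 × £376.22 = £22,573.20; interest = £22,573.20 − £19,000 = £3,573.20.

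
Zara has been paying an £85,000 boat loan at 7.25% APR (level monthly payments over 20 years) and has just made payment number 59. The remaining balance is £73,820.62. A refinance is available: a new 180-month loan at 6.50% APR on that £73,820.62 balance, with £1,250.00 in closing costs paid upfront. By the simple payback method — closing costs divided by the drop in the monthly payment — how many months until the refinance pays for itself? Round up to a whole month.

Current payment = 85,000 × 7.25%/12 / (1 − (1+0.0060417)^−240) = £671.82.
Refinanced payment = 73,820.62 × 0.0054167 / (1 − (1+0.0054167)^−180) = £643.06.
Monthly savings = £671.82 − £643.06 = £28.76.
Break-even = £1,250.00 / £28.76 = 43.46 → 44 months.

44 months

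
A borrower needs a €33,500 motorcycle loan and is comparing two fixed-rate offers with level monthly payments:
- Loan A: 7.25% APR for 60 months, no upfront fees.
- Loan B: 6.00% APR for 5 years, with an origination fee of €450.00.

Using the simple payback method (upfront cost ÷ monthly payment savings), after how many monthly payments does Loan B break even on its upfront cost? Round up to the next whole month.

23 months

Loan A: at 7.25% the monthly rate is 0.0060417, so the payment is 33,500 × 0.0060417 / (1 − 1.0060417^−60) = €667.30.
Loan B: monthly rate = 6%/12 = 0.0050000; payment = 33,500 × 0.0050000 / (1 − (1+0.0050000)^−60) = €647.65.
Monthly savings = €667.30 − €647.65 = €19.65.
Break-even = €450.00 / €19.65 = 22.90 → 23 months.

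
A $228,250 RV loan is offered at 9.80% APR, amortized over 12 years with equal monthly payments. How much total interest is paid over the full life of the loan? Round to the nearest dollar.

At 9.80% the monthly rate is 0.0081667, so the payment is 228,250 × 0.0081667 / (1 − 1.0081667^−144) = $2,701.46.
Total paid = 144 × $2,701.46 = $389,010.24; interest = $389,010.24 − $228,250 = $160,760.24.

$160,760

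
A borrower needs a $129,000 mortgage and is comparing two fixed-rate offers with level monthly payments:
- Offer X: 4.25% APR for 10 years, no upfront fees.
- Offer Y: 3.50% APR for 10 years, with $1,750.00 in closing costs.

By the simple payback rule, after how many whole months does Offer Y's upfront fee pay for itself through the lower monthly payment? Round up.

Offer X: monthly rate = 4.25%/12 = 0.0035417; payment = 129,000 × 0.0035417 / (1 − (1+0.0035417)^−120) = $1,321.44.
Offer Y: monthly rate = 3.5%/12 = 0.0029167; payment = 129,000 × 0.0029167 / (1 − (1+0.0029167)^−120) = $1,275.63.
Monthly savings = $1,321.44 − $1,275.63 = $45.81.
Break-even = $1,750.00 / $45.81 = 38.20 → 39 months.

39 months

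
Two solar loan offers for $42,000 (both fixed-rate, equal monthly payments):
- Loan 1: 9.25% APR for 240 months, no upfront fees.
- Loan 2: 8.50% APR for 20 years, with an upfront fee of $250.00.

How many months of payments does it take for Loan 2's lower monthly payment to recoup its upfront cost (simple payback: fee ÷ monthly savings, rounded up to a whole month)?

Loan 1: at 9.25% the monthly rate is 0.0077083, so the payment is 42,000 × 0.0077083 / (1 − 1.0077083^−240) = $384.66.
Loan 2: at 8.50% the monthly rate is 0.0070833, so the payment is 42,000 × 0.0070833 / (1 − 1.0070833^−240) = $364.49.
Monthly savings = $384.66 − $364.49 = $20.17.
Break-even = $250.00 / $20.17 = 12.39 → 13 months.

13 months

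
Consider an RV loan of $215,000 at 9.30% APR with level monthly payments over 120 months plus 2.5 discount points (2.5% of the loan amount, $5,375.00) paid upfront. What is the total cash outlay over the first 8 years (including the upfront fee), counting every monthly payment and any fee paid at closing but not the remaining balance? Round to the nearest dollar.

Monthly rate = 9.3%/12 = 0.0077500; payment = 215,000 × 0.0077500 / (1 − (1+0.0077500)^−120) = $2,758.56.
Total outlay = 96 × $2,758.56 + $5,375.00 = $270,196.76.

$270,197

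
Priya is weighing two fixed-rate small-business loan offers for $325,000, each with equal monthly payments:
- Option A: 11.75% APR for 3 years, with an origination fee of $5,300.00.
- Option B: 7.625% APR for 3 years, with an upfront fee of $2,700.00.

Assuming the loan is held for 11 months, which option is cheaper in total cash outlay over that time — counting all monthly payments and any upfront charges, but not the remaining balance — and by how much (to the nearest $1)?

Option B by $9,505

Option A: at 11.75% the monthly rate is 0.0097917, so the payment is 325,000 × 0.0097917 / (1 − 1.0097917^−36) = $10,755.89.
Option B: monthly rate = 7.625%/12 = 0.0063542; payment = 325,000 × 0.0063542 / (1 − (1+0.0063542)^−36) = $10,128.19.
Over 11 months: Option A costs 11 × $10,755.89 + $5,300.00 = $123,614.79; Option B costs 11 × $10,128.19 + $2,700.00 = $114,110.09.
Option B is cheaper by $123,614.79 − $114,110.09 = $9,504.70.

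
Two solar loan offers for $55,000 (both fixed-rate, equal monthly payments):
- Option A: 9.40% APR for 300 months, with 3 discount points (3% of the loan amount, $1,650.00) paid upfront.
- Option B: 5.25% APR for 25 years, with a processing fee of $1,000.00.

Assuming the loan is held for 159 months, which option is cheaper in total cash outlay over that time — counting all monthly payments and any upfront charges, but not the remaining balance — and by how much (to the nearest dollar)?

Option A: at 9.40% the monthly rate is 0.0078333, so the payment is 55,000 × 0.0078333 / (1 − 1.0078333^−300) = $476.72.
Option B: at 5.25% the monthly rate is 0.0043750, so the payment is 55,000 × 0.0043750 / (1 − 1.0043750^−300) = $329.59.
Over 159 months: Option A costs 159 × $476.72 + $1,650.00 = $77,448.48; Option B costs 159 × $329.59 + $1,000.00 = $53,404.81.
Option B is cheaper by $77,448.48 − $53,404.81 = $24,043.67.

Option B by $24,044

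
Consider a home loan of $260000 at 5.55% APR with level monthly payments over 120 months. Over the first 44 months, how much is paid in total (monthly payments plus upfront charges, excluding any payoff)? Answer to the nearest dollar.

Monthly rate = 5.55%/12 = 0.0046250; payment = 260,000 × 0.0046250 / (1 − (1+0.0046250)^−120) = $2,828.13.
Total outlay = 44 × $2,828.13 = $124,437.72.

$124,438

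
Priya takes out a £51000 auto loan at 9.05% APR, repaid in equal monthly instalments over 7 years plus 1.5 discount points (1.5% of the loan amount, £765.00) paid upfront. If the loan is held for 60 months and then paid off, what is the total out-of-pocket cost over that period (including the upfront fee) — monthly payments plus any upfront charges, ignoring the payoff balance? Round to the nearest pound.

£50,075

At 9.05% the monthly rate is 0.0075417, so the payment is 51,000 × 0.0075417 / (1 − 1.0075417^−84) = £821.84.
Total outlay = 60 × £821.84 + £765.00 = £50,075.40.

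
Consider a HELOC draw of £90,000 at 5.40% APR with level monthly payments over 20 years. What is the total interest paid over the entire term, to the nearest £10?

At 5.40% the monthly rate is 0.0045000, so the payment is 90,000 × 0.0045000 / (1 − 1.0045000^−240) = £614.03.
Total paid = 240 × £614.03 = £147,367.20; interest = £147,367.20 − £90,000 = £57,367.20.

£57,370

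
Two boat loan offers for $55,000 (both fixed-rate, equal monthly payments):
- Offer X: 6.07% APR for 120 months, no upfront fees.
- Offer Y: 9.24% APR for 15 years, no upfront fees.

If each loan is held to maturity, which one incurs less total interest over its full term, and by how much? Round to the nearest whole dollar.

Offer X by $28,325

Offer X: at 6.07% the monthly rate is 0.0050583, so the payment is 55,000 × 0.0050583 / (1 − 1.0050583^−120) = $612.55.
Total interest on Offer X = 120 × $612.55 − $55,000 = $18,506.00.
Offer Y: monthly rate = 9.24%/12 = 0.0077000; payment = 55,000 × 0.0077000 / (1 − (1+0.0077000)^−180) = $565.73.
Total interest on Offer Y = 180 × $565.73 − $55,000 = $46,831.40.
Offer X is lower by $28,325.40.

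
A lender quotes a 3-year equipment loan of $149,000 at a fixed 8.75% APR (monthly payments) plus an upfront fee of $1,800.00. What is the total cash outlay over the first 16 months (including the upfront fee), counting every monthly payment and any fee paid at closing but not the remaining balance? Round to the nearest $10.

Monthly rate = 8.75%/12 = 0.0072917; payment = 149,000 × 0.0072917 / (1 − (1+0.0072917)^−36) = $4,720.84.
Total outlay = 16 × $4,720.84 + $1,800.00 = $77,333.44.

$77,330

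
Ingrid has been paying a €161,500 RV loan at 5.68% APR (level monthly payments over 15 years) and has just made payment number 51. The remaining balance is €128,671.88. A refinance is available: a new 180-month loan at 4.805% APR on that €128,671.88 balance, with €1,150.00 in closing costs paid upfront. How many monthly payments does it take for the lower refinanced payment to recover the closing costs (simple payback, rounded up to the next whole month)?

4 months

Current payment = 161,500 × 5.68%/12 / (1 − (1+0.0047333)^−180) = €1,335.07.
Refinanced payment = 128,671.88 × 0.0040042 / (1 − (1+0.0040042)^−180) = €1,004.51.
Monthly savings = €1,335.07 − €1,004.51 = €330.56.
Break-even = €1,150.00 / €330.56 = 3.48 → 4 months.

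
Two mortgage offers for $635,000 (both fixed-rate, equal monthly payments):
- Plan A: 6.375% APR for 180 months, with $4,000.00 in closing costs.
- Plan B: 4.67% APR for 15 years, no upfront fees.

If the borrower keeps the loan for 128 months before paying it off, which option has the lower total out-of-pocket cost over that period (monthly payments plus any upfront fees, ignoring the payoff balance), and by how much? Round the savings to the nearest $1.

Plan B by $77,591

Plan A: monthly rate = 6.375%/12 = 0.0053125; payment = 635,000 × 0.0053125 / (1 − (1+0.0053125)^−180) = $5,487.99.
Plan B: at 4.67% the monthly rate is 0.0038917, so the payment is 635,000 × 0.0038917 / (1 − 1.0038917^−180) = $4,913.06.
Over 128 months: Plan A costs 128 × $5,487.99 + $4,000.00 = $706,462.72; Plan B costs 128 × $4,913.06 = $628,871.68.
Plan B is cheaper by $706,462.72 − $628,871.68 = $77,591.04.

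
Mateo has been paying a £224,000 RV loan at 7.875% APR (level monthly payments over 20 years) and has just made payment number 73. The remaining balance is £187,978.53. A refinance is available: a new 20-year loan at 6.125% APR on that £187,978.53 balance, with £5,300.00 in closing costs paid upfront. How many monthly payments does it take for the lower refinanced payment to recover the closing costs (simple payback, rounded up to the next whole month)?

11 months

Current payment = 224,000 × 7.875%/12 / (1 − (1+0.0065625)^−240) = £1,856.24.
Refinanced payment = 187,978.53 × 0.0051042 / (1 − (1+0.0051042)^−240) = £1,360.33.
Monthly savings = £1,856.24 − £1,360.33 = £495.91.
Break-even = £5,300.00 / £495.91 = 10.69 → 11 months.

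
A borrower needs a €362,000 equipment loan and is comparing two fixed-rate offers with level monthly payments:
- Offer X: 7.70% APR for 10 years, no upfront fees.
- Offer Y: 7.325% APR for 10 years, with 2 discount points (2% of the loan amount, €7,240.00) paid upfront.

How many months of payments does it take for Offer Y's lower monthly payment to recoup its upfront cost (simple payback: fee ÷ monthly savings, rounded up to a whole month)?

103 months

Offer X: at 7.70% the monthly rate is 0.0064167, so the payment is 362,000 × 0.0064167 / (1 − 1.0064167^−120) = €4,334.89.
Offer Y: at 7.325% the monthly rate is 0.0061042, so the payment is 362,000 × 0.0061042 / (1 − 1.0061042^−120) = €4,264.01.
Monthly savings = €4,334.89 − €4,264.01 = €70.88.
Break-even = €7,240.00 / €70.88 = 102.14 → 103 months.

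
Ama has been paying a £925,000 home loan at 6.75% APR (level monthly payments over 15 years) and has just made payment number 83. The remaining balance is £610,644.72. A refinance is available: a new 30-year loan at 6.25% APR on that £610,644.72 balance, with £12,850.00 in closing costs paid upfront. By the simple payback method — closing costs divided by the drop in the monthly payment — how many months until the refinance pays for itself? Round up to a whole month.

Current payment = 925,000 × 6.75%/12 / (1 − (1+0.0056250)^−180) = £8,185.41.
Refinanced payment = 610,644.72 × 0.0052083 / (1 − (1+0.0052083)^−360) = £3,759.84.
Monthly savings = £8,185.41 − £3,759.84 = £4,425.57.
Break-even = £12,850.00 / £4,425.57 = 2.90 → 3 months.

3 months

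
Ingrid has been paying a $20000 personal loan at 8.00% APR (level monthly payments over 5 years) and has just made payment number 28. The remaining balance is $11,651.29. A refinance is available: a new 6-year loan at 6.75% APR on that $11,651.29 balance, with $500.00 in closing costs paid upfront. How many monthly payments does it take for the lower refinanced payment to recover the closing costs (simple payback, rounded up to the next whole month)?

Current payment = 20,000 × 8%/12 / (1 − (1+0.0066667)^−60) = $405.53.
Refinanced payment = 11,651.29 × 0.0056250 / (1 − (1+0.0056250)^−72) = $197.25.
Monthly savings = $405.53 − $197.25 = $208.28.
Break-even = $500.00 / $208.28 = 2.40 → 3 months.

3 months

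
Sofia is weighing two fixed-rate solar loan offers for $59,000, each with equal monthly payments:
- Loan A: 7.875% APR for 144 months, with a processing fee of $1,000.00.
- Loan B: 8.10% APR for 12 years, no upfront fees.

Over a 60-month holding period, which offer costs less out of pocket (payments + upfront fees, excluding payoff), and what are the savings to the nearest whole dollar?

Loan A: monthly rate = 7.875%/12 = 0.0065625; payment = 59,000 × 0.0065625 / (1 − (1+0.0065625)^−144) = $634.61.
Loan B: monthly rate = 8.1%/12 = 0.0067500; payment = 59,000 × 0.0067500 / (1 − (1+0.0067500)^−144) = $641.89.
Over 60 months: Loan A costs 60 × $634.61 + $1,000.00 = $39,076.60; Loan B costs 60 × $641.89 = $38,513.40.
Loan B is cheaper by $39,076.60 − $38,513.40 = $563.20.

Loan B by $563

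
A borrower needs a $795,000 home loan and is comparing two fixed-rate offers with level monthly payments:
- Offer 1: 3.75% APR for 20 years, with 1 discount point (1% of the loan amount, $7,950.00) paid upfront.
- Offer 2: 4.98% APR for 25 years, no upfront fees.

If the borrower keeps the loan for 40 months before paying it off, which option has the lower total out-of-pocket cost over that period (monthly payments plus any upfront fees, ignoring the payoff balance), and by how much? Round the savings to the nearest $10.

Offer 1: at 3.75% the monthly rate is 0.0031250, so the payment is 795,000 × 0.0031250 / (1 − 1.0031250^−240) = $4,713.46.
Offer 2: at 4.98% the monthly rate is 0.0041500, so the payment is 795,000 × 0.0041500 / (1 − 1.0041500^−300) = $4,638.23.
Over 40 months: Offer 1 costs 40 × $4,713.46 + $7,950.00 = $196,488.40; Offer 2 costs 40 × $4,638.23 = $185,529.20.
Offer 2 is cheaper by $196,488.40 − $185,529.20 = $10,959.20.

Offer 2 by $10,960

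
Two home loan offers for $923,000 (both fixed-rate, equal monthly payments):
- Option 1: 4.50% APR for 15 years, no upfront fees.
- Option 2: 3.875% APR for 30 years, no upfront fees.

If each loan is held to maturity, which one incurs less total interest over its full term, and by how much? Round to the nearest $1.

Option 1 by $291,544

Option 1: at 4.50% the monthly rate is 0.0037500, so the payment is 923,000 × 0.0037500 / (1 − 1.0037500^−180) = $7,060.89.
Total interest on Option 1 = 180 × $7,060.89 − $923,000 = $347,960.20.
Option 2: monthly rate = 3.875%/12 = 0.0032292; payment = 923,000 × 0.0032292 / (1 − (1+0.0032292)^−360) = $4,340.29.
Total interest on Option 2 = 360 × $4,340.29 − $923,000 = $639,504.40.
Option 1 is lower by $291,544.20.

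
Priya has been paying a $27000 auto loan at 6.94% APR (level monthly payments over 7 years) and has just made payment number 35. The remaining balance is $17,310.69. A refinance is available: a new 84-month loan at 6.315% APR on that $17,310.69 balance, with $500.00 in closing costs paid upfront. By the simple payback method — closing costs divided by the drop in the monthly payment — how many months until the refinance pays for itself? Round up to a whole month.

4 months

Current payment = 27,000 × 6.94%/12 / (1 − (1+0.0057833)^−84) = $406.71.
Refinanced payment = 17,310.69 × 0.0052625 / (1 − (1+0.0052625)^−84) = $255.51.
Monthly savings = $406.71 − $255.51 = $151.20.
Break-even = $500.00 / $151.20 = 3.31 → 4 months.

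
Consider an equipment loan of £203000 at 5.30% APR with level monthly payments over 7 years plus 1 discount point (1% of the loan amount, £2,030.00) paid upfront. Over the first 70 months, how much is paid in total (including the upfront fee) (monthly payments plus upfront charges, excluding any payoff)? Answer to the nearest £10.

£204,880

At 5.30% the monthly rate is 0.0044167, so the payment is 203,000 × 0.0044167 / (1 − 1.0044167^−84) = £2,897.89.
Total outlay = 70 × £2,897.89 + £2,030.00 = £204,882.30.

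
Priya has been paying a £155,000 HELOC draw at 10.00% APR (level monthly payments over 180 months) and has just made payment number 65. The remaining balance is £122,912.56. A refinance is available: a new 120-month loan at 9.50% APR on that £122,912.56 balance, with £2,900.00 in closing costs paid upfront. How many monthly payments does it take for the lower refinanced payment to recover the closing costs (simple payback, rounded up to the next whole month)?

Current payment = 155,000 × 10%/12 / (1 − (1+0.0083333)^−180) = £1,665.64.
Refinanced payment = 122,912.56 × 0.0079167 / (1 − (1+0.0079167)^−120) = £1,590.46.
Monthly savings = £1,665.64 − £1,590.46 = £75.18.
Break-even = £2,900.00 / £75.18 = 38.57 → 39 months.

39 months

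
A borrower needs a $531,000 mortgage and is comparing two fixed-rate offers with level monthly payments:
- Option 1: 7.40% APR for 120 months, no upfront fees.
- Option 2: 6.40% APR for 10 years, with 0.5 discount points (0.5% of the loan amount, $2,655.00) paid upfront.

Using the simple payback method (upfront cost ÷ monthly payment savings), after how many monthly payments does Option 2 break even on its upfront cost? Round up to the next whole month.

10 months

Option 1: at 7.40% the monthly rate is 0.0061667, so the payment is 531,000 × 0.0061667 / (1 − 1.0061667^−120) = $6,275.38.
Option 2: monthly rate = 6.4%/12 = 0.0053333; payment = 531,000 × 0.0053333 / (1 − (1+0.0053333)^−120) = $6,002.42.
Monthly savings = $6,275.38 − $6,002.42 = $272.96.
Break-even = $2,655.00 / $272.96 = 9.73 → 10 months.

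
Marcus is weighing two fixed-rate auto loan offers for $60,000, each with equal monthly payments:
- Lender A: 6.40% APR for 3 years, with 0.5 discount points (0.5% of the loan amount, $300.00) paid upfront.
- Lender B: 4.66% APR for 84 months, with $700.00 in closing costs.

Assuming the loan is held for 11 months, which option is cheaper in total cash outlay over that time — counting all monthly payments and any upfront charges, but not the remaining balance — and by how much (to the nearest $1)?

Lender A: monthly rate = 6.4%/12 = 0.0053333; payment = 60,000 × 0.0053333 / (1 − (1+0.0053333)^−36) = $1,836.21.
Lender B: monthly rate = 4.66%/12 = 0.0038833; payment = 60,000 × 0.0038833 / (1 − (1+0.0038833)^−84) = $838.48.
Over 11 months: Lender A costs 11 × $1,836.21 + $300.00 = $20,498.31; Lender B costs 11 × $838.48 + $700.00 = $9,923.28.
Lender B is cheaper by $20,498.31 − $9,923.28 = $10,575.03.

Lender B by $10,575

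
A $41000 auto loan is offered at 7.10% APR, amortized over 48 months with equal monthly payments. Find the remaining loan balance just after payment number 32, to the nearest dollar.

With monthly rate i = 7.1%/12 = 0.0059167, the balance after k of n payments is P · [(1+i)^n − (1+i)^k] / [(1+i)^n − 1].
(1+0.0059167)^48 = 1.32732167 and (1+0.0059167)^32 = 1.20776968, so the balance is 41,000 × (1.32732167 − 1.20776968) / (1.32732167 − 1) = $14,974.97.

$14,975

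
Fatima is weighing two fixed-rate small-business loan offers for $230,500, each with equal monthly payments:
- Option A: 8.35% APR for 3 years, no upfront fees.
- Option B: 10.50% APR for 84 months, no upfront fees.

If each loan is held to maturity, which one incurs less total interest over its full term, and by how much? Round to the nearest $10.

Option A: at 8.35% the monthly rate is 0.0069583, so the payment is 230,500 × 0.0069583 / (1 − 1.0069583^−36) = $7,260.31.
Total interest on Option A = 36 × $7,260.31 − $230,500 = $30,871.16.
Option B: at 10.50% the monthly rate is 0.0087500, so the payment is 230,500 × 0.0087500 / (1 − 1.0087500^−84) = $3,886.39.
Total interest on Option B = 84 × $3,886.39 − $230,500 = $95,956.76.
Option A is lower by $65,085.60.

Option A by $65,090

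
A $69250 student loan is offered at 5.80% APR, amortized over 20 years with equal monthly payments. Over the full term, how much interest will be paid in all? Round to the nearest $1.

$47,911

At 5.80% the monthly rate is 0.0048333, so the payment is 69,250 × 0.0048333 / (1 − 1.0048333^−240) = $488.17.
Total paid = 240 × $488.17 = $117,160.80; interest = $117,160.80 − $69,250 = $47,910.80.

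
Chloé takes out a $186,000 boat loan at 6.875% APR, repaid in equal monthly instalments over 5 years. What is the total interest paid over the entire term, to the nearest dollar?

$34,324

At 6.875% the monthly rate is 0.0057292, so the payment is 186,000 × 0.0057292 / (1 − 1.0057292^−60) = $3,672.06.
Total paid = 60 × $3,672.06 = $220,323.60; interest = $220,323.60 − $186,000 = $34,323.60.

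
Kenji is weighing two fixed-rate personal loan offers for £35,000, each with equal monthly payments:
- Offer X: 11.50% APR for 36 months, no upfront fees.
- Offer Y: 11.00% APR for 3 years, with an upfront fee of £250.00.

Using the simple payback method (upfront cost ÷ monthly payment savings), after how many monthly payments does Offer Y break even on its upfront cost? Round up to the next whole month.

Offer X: monthly rate = 11.5%/12 = 0.0095833; payment = 35,000 × 0.0095833 / (1 − (1+0.0095833)^−36) = £1,154.16.
Offer Y: at 11.00% the monthly rate is 0.0091667, so the payment is 35,000 × 0.0091667 / (1 − 1.0091667^−36) = £1,145.86.
Monthly savings = £1,154.16 − £1,145.86 = £8.30.
Break-even = £250.00 / £8.30 = 30.12 → 31 months.

31 months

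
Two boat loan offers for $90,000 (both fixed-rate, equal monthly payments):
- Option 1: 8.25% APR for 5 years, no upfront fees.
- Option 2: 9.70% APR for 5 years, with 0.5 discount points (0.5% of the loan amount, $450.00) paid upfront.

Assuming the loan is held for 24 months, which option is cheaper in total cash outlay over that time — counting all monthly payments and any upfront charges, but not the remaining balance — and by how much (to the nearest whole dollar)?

Option 1: monthly rate = 8.25%/12 = 0.0068750; payment = 90,000 × 0.0068750 / (1 − (1+0.0068750)^−60) = $1,835.66.
Option 2: at 9.70% the monthly rate is 0.0080833, so the payment is 90,000 × 0.0080833 / (1 − 1.0080833^−60) = $1,898.98.
Over 24 months: Option 1 costs 24 × $1,835.66 = $44,055.84; Option 2 costs 24 × $1,898.98 + $450.00 = $46,025.52.
Option 1 is cheaper by $46,025.52 − $44,055.84 = $1,969.68.

Option 1 by $1,970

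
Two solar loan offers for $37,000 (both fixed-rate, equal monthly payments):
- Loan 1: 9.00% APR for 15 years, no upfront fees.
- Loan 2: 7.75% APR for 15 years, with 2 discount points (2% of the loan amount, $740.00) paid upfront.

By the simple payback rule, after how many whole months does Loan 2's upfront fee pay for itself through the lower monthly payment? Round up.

28 months

Loan 1: at 9.00% the monthly rate is 0.0075000, so the payment is 37,000 × 0.0075000 / (1 − 1.0075000^−180) = $375.28.
Loan 2: at 7.75% the monthly rate is 0.0064583, so the payment is 37,000 × 0.0064583 / (1 − 1.0064583^−180) = $348.27.
Monthly savings = $375.28 − $348.27 = $27.01.
Break-even = $740.00 / $27.01 = 27.40 → 28 months.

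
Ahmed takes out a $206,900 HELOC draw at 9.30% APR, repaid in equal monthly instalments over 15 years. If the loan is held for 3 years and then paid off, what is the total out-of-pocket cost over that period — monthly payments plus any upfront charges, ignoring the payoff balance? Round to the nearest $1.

$76,882

At 9.30% the monthly rate is 0.0077500, so the payment is 206,900 × 0.0077500 / (1 − 1.0077500^−180) = $2,135.60.
Total outlay = 36 × $2,135.60 = $76,881.60.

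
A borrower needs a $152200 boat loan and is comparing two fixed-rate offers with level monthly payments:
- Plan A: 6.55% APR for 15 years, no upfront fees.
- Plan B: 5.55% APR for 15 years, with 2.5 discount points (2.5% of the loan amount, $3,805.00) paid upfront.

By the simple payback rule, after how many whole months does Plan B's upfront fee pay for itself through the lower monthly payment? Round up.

Plan A: monthly rate = 6.55%/12 = 0.0054583; payment = 152,200 × 0.0054583 / (1 − (1+0.0054583)^−180) = $1,330.01.
Plan B: at 5.55% the monthly rate is 0.0046250, so the payment is 152,200 × 0.0046250 / (1 − 1.0046250^−180) = $1,247.64.
Monthly savings = $1,330.01 − $1,247.64 = $82.37.
Break-even = $3,805.00 / $82.37 = 46.19 → 47 months.

47 months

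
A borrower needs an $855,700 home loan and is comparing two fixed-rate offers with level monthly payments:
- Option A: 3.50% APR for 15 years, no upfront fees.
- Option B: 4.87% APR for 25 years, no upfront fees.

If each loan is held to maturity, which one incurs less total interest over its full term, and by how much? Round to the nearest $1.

Option A: at 3.50% the monthly rate is 0.0029167, so the payment is 855,700 × 0.0029167 / (1 − 1.0029167^−180) = $6,117.25.
Total interest on Option A = 180 × $6,117.25 − $855,700 = $245,405.00.
Option B: at 4.87% the monthly rate is 0.0040583, so the payment is 855,700 × 0.0040583 / (1 − 1.0040583^−300) = $4,937.74.
Total interest on Option B = 300 × $4,937.74 − $855,700 = $625,622.00.
Option A is lower by $380,217.00.

Option A by $380,217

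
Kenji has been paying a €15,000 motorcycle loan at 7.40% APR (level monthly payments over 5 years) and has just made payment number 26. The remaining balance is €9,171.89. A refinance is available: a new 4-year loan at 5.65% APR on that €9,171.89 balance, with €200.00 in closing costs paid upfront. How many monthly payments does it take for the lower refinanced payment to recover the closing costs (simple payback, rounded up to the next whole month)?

3 months

Current payment = 15,000 × 7.4%/12 / (1 − (1+0.0061667)^−60) = €299.86.
Refinanced payment = 9,171.89 × 0.0047083 / (1 − (1+0.0047083)^−48) = €213.93.
Monthly savings = €299.86 − €213.93 = €85.93.
Break-even = €200.00 / €85.93 = 2.33 → 3 months.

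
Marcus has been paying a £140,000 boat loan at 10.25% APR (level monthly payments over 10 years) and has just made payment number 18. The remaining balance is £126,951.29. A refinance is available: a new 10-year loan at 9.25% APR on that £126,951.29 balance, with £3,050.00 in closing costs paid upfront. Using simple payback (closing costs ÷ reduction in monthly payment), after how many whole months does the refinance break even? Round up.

Current payment = 140,000 × 10.25%/12 / (1 − (1+0.0085417)^−120) = £1,869.55.
Refinanced payment = 126,951.29 × 0.0077083 / (1 − (1+0.0077083)^−120) = £1,625.39.
Monthly savings = £1,869.55 − £1,625.39 = £244.16.
Break-even = £3,050.00 / £244.16 = 12.49 → 13 months.

13 months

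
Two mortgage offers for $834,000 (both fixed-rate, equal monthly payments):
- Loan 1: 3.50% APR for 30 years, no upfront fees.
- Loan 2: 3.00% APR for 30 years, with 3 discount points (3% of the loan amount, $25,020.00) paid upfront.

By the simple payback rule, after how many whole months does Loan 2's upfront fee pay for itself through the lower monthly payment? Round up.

110 months

Loan 1: monthly rate = 3.5%/12 = 0.0029167; payment = 834,000 × 0.0029167 / (1 − (1+0.0029167)^−360) = $3,745.03.
Loan 2: monthly rate = 3%/12 = 0.0025000; payment = 834,000 × 0.0025000 / (1 − (1+0.0025000)^−360) = $3,516.18.
Monthly savings = $3,745.03 − $3,516.18 = $228.85.
Break-even = $25,020.00 / $228.85 = 109.33 → 110 months.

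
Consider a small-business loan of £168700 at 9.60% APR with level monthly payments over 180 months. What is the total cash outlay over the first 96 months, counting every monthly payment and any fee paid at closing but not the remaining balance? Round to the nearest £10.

£170,090

Monthly rate = 9.6%/12 = 0.0080000; payment = 168,700 × 0.0080000 / (1 − (1+0.0080000)^−180) = £1,771.80.
Total outlay = 96 × £1,771.80 = £170,092.80.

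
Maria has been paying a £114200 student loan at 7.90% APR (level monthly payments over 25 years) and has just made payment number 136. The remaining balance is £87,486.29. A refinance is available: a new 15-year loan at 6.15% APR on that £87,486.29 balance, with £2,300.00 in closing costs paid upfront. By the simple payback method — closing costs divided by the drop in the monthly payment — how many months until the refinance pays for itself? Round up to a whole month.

Current payment = 114,200 × 7.9%/12 / (1 − (1+0.0065833)^−300) = £873.86.
Refinanced payment = 87,486.29 × 0.0051250 / (1 − (1+0.0051250)^−180) = £745.37.
Monthly savings = £873.86 − £745.37 = £128.49.
Break-even = £2,300.00 / £128.49 = 17.90 → 18 months.

18 months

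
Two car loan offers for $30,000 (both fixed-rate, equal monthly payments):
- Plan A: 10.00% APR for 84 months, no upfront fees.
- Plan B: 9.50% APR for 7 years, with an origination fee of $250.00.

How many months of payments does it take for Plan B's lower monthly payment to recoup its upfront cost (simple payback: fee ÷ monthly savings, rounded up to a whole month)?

Plan A: at 10.00% the monthly rate is 0.0083333, so the payment is 30,000 × 0.0083333 / (1 − 1.0083333^−84) = $498.04.
Plan B: monthly rate = 9.5%/12 = 0.0079167; payment = 30,000 × 0.0079167 / (1 − (1+0.0079167)^−84) = $490.32.
Monthly savings = $498.04 − $490.32 = $7.72.
Break-even = $250.00 / $7.72 = 32.38 → 33 months.

33 months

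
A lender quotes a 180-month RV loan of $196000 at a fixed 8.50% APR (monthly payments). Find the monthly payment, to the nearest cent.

$1,930.09

At 8.50% the monthly rate is 0.0070833, so the payment is 196,000 × 0.0070833 / (1 − 1.0070833^−180) = $1,930.09.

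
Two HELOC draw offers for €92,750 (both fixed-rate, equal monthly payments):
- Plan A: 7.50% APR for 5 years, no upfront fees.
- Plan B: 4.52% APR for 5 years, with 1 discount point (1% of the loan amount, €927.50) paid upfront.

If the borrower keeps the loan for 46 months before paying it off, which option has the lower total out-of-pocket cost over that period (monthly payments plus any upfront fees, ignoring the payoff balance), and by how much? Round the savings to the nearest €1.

Plan B by €4,985

Plan A: monthly rate = 7.5%/12 = 0.0062500; payment = 92,750 × 0.0062500 / (1 − (1+0.0062500)^−60) = €1,858.52.
Plan B: monthly rate = 4.52%/12 = 0.0037667; payment = 92,750 × 0.0037667 / (1 − (1+0.0037667)^−60) = €1,729.98.
Over 46 months: Plan A costs 46 × €1,858.52 = €85,491.92; Plan B costs 46 × €1,729.98 + €927.50 = €80,506.58.
Plan B is cheaper by €85,491.92 − €80,506.58 = €4,985.34.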